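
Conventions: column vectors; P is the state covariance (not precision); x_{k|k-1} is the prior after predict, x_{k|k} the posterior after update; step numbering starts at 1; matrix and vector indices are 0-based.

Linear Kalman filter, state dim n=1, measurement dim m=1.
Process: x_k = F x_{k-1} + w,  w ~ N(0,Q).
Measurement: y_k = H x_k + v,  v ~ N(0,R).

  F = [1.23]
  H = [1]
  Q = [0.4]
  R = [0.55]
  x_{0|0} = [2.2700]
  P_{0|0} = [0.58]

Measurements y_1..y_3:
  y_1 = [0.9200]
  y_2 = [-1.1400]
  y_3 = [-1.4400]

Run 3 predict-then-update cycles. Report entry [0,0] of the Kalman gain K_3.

step 1: x^-=[2.7921]  P^-=[1.2775]  S=[1.8275]  K=[0.6990]  nu=[-1.8721]  x^+=[1.4834]  P^+=[0.3845]
step 2: x^-=[1.8246]  P^-=[0.9817]  S=[1.5317]  K=[0.6409]  nu=[-2.9646]  x^+=[-0.0754]  P^+=[0.3525]
step 3: x^-=[-0.0928]  P^-=[0.9333]  S=[1.4833]  K=[0.6292]  nu=[-1.3472]  x^+=[-0.9405]  P^+=[0.3461]

K[0,0] = 0.6292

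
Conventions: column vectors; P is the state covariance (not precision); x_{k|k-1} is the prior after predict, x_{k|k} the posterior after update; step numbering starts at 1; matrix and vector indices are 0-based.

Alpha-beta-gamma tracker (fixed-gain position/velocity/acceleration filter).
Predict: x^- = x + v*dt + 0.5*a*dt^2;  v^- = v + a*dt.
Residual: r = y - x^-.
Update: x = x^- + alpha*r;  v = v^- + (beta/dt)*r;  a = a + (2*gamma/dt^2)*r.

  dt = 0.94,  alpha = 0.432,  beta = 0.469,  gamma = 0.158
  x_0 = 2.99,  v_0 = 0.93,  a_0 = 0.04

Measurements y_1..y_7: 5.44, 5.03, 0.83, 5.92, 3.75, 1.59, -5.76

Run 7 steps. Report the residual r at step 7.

step 1: x_pred=3.8819  r=1.5581  x^+=4.5550  v^+=1.7450  a^+=0.5972
step 2: x_pred=6.4591  r=-1.4291  x^+=5.8418  v^+=1.5934  a^+=0.0861
step 3: x_pred=7.3776  r=-6.5476  x^+=4.5490  v^+=-1.5925  a^+=-2.2555
step 4: x_pred=2.0556  r=3.8644  x^+=3.7250  v^+=-1.7845  a^+=-0.8734
step 5: x_pred=1.6617  r=2.0883  x^+=2.5638  v^+=-1.5636  a^+=-0.1266
step 6: x_pred=1.0381  r=0.5519  x^+=1.2765  v^+=-1.4073  a^+=0.0708
step 7: x_pred=-0.0150  r=-5.7450  x^+=-2.4969  v^+=-4.2071  a^+=-1.9838

resid = -5.7450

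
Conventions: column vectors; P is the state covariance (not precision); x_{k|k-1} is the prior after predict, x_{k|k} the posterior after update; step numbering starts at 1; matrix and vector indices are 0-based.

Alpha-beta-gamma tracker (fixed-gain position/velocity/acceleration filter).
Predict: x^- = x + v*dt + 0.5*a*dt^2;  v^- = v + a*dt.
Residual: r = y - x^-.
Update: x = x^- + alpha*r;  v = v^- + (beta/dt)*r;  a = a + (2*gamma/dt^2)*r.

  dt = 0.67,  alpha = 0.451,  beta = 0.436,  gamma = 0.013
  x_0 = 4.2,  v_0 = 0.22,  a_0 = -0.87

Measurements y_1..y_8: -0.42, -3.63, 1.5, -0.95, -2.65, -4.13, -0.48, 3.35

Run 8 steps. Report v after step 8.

step 1: x_pred=4.1521  r=-4.5721  x^+=2.0901  v^+=-3.3382  a^+=-1.1348
step 2: x_pred=-0.4012  r=-3.2288  x^+=-1.8574  v^+=-6.1996  a^+=-1.3218
step 3: x_pred=-6.3078  r=7.8078  x^+=-2.7865  v^+=-2.0044  a^+=-0.8696
step 4: x_pred=-4.3246  r=3.3746  x^+=-2.8027  v^+=-0.3910  a^+=-0.6741
step 5: x_pred=-3.2159  r=0.5659  x^+=-2.9607  v^+=-0.4744  a^+=-0.6414
step 6: x_pred=-3.4225  r=-0.7075  x^+=-3.7416  v^+=-1.3645  a^+=-0.6823
step 7: x_pred=-4.8089  r=4.3289  x^+=-2.8566  v^+=0.9954  a^+=-0.4316
step 8: x_pred=-2.2866  r=5.6366  x^+=0.2555  v^+=4.3742  a^+=-0.1051

v_post = 4.3742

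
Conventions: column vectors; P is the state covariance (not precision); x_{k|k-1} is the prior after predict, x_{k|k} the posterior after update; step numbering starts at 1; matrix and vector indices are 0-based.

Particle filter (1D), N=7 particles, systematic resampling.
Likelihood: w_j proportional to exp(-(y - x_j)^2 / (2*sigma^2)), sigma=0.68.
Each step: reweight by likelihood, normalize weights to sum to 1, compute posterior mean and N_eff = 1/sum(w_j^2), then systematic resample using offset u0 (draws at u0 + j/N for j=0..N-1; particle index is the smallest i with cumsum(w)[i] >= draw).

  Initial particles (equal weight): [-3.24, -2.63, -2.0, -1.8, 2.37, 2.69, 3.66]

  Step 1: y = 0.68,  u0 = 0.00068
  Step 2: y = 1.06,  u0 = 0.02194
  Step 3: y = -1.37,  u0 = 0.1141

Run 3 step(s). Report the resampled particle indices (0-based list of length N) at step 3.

step 1: w=[0.0000, 0.0001, 0.0071, 0.0215, 0.7591, 0.2110, 0.0011]  mean=2.3177  Neff=1.6094  idx=[2, 4, 4, 4, 4, 4, 5]
step 2: w=[0.0000, 0.1865, 0.1865, 0.1865, 0.1865, 0.1865, 0.0674]  mean=2.3914  Neff=5.6033  idx=[1, 1, 2, 3, 4, 4, 5]
step 3: w=[0.1429, 0.1429, 0.1429, 0.1429, 0.1429, 0.1429, 0.1429]  mean=2.3700  Neff=7.0000  idx=[0, 1, 2, 3, 4, 5, 6]

resampled_idx = [0, 1, 2, 3, 4, 5, 6]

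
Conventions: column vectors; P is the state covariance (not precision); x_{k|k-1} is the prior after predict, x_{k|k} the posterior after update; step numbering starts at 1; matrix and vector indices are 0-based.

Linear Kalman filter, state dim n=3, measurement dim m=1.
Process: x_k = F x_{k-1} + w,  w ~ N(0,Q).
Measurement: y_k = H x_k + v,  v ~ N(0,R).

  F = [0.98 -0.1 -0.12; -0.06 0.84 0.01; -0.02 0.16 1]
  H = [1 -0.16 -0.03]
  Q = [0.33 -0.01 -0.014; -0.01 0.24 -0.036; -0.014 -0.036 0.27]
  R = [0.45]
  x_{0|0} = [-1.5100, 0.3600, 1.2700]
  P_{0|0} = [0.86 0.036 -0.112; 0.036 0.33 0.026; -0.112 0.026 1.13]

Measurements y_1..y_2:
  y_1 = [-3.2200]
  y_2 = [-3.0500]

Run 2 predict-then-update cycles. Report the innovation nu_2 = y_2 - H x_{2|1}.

innov = [0.0009]

step 1: x^-=[-1.6682, 0.4057, 1.3578]  P^-=[1.1954 -0.0643 -0.2791; -0.0643 0.4730 0.0484; -0.2791 0.0484 1.4214]  S=[1.6966]  K=[0.7156; -0.0834; -0.1942]  nu=[-1.4462]  x^+=[-2.7031, 0.5263, 1.6387]  P^+=[0.3266 0.0369 -0.0433; 0.0369 0.4612 0.0209; -0.0433 0.0209 1.3574]
step 2: x^-=[-2.8983, 0.6207, 1.7769]  P^-=[0.6713 -0.0418 -0.2299; -0.0418 0.5634 0.0592; -0.2299 0.0592 1.6475]  S=[1.1650]  K=[0.5879; -0.1148; -0.2479]  nu=[0.0009]  x^+=[-2.8978, 0.6206, 1.7767]  P^+=[0.2686 0.0368 -0.0601; 0.0368 0.5481 0.0260; -0.0601 0.0260 1.5759]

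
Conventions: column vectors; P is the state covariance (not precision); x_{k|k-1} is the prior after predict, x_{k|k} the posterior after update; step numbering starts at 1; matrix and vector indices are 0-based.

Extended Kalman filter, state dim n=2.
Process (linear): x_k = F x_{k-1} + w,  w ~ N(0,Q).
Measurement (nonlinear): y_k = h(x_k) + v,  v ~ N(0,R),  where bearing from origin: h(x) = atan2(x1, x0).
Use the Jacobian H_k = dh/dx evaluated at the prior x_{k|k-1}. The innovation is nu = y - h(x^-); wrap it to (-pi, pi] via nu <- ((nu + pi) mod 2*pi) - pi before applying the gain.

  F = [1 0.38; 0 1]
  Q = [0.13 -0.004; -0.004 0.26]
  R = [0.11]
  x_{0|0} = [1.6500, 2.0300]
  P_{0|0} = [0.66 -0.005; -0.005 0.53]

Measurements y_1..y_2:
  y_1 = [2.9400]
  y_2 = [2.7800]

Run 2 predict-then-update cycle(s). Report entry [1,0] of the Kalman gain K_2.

step 1: x^-=[2.4214, 2.0300]  P^-=[0.8627 0.1924; 0.1924 0.7900]  H_jac=[-0.2033 0.2425]  S=[0.1732]  K=[-0.7436; 0.8806]  nu=[2.2423]  x^+=[0.7541, 4.0045]  P^+=[0.7670 0.3058; 0.3058 0.6557]
step 2: x^-=[2.2758, 4.0045]  P^-=[1.2241 0.5510; 0.5510 0.9157]  H_jac=[-0.1888 0.1073]  S=[0.1418]  K=[-1.2123; -0.0406]  nu=[1.7260]  x^+=[0.1834, 3.9344]  P^+=[1.0156 0.5440; 0.5440 0.9155]

K[1,0] = -0.0406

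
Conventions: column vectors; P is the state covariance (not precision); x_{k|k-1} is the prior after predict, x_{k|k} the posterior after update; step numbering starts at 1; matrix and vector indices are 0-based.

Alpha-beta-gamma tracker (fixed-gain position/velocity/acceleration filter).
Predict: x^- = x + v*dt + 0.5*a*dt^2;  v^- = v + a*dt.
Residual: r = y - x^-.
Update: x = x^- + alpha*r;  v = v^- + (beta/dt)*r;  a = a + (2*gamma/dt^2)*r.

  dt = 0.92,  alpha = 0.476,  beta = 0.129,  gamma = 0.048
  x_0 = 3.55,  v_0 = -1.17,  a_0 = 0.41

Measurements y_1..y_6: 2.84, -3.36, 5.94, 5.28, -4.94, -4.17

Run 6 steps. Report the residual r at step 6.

resid = -4.5943

step 1: x_pred=2.6471  r=0.1929  x^+=2.7389  v^+=-0.7658  a^+=0.4319
step 2: x_pred=2.2172  r=-5.5772  x^+=-0.4375  v^+=-1.1504  a^+=-0.2007
step 3: x_pred=-1.5809  r=7.5209  x^+=1.9991  v^+=-0.2805  a^+=0.6523
step 4: x_pred=2.0170  r=3.2630  x^+=3.5702  v^+=0.7771  a^+=1.0224
step 5: x_pred=4.7179  r=-9.6579  x^+=0.1207  v^+=0.3636  a^+=-0.0730
step 6: x_pred=0.4243  r=-4.5943  x^+=-1.7626  v^+=-0.3478  a^+=-0.5941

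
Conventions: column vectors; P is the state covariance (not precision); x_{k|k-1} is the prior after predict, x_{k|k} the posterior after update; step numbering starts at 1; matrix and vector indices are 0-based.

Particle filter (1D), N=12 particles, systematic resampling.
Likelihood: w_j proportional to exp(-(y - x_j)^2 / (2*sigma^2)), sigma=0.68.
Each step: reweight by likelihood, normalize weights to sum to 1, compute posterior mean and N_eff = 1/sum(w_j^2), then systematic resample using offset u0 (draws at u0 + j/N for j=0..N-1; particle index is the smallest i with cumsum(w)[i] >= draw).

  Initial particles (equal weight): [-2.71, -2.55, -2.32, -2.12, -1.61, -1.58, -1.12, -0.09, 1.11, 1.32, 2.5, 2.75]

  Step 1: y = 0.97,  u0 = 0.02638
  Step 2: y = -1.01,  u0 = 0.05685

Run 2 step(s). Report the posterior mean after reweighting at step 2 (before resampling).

post_mean = -0.0122

step 1: w=[0.0000, 0.0000, 0.0000, 0.0000, 0.0003, 0.0004, 0.0039, 0.1305, 0.4305, 0.3851, 0.0350, 0.0143]  mean=1.0957  Neff=2.8401  idx=[7, 7, 8, 8, 8, 8, 8, 9, 9, 9, 9, 9]
step 2: w=[0.4690, 0.4690, 0.0091, 0.0091, 0.0091, 0.0091, 0.0091, 0.0033, 0.0033, 0.0033, 0.0033, 0.0033]  mean=-0.0122  Neff=2.2704  idx=[0, 0, 0, 0, 0, 1, 1, 1, 1, 1, 1, 5]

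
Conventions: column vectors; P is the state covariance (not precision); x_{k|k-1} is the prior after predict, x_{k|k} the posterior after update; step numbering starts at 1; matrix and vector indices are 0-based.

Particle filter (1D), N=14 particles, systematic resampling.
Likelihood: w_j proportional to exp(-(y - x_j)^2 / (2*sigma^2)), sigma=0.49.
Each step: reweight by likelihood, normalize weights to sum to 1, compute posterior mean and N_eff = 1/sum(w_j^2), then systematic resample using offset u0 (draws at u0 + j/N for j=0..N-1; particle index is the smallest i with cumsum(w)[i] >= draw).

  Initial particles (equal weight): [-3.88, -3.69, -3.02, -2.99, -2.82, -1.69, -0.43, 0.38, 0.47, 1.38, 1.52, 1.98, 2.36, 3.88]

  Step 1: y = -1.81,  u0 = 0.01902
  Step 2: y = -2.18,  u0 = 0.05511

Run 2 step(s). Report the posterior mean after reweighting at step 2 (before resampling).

step 1: w=[0.0001, 0.0005, 0.0391, 0.0454, 0.0986, 0.8006, 0.0156, 0.0000, 0.0000, 0.0000, 0.0000, 0.0000, 0.0000, 0.0000]  mean=-1.8939  Neff=1.5280  idx=[2, 4, 4, 5, 5, 5, 5, 5, 5, 5, 5, 5, 5, 5]
step 2: w=[0.0297, 0.0550, 0.0550, 0.0782, 0.0782, 0.0782, 0.0782, 0.0782, 0.0782, 0.0782, 0.0782, 0.0782, 0.0782, 0.0782]  mean=-1.8537  Neff=13.4730  idx=[1, 2, 3, 4, 5, 6, 7, 8, 9, 10, 11, 11, 12, 13]

post_mean = -1.8537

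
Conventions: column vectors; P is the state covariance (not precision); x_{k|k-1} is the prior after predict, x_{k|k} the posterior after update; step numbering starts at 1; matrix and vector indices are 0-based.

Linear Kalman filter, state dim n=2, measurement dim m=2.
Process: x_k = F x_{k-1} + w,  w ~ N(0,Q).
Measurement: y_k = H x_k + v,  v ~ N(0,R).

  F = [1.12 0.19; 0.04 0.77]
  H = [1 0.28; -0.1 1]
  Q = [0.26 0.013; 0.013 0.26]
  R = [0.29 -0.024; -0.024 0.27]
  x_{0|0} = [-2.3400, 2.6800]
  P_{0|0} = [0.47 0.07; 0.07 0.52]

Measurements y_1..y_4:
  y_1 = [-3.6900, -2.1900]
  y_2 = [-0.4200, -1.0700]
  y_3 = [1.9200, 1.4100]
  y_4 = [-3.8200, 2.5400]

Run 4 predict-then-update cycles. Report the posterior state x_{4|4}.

x_post = [-2.3641, 1.1786]

step 1: x^-=[-2.1116, 1.9700]  P^-=[0.8981 0.1710; 0.1710 0.5734]  S=[1.3289 0.2130; 0.2130 0.8181]  K=[0.7263 -0.0898; 0.1467 0.6417]  nu=[-2.1300, -4.3712]  x^+=[-3.2661, -1.1475]  P^+=[0.2183 -0.0198; -0.0198 0.1678]
step 2: x^-=[-3.8761, -1.0142]  P^-=[0.5315 0.0301; 0.0301 0.3586]  S=[0.8664 0.0525; 0.0525 0.6279]  K=[0.6285 -0.0893; 0.1169 0.5565]  nu=[3.7401, -0.4434]  x^+=[-1.4857, -0.8239]  P^+=[0.1901 -0.0202; -0.0202 0.1454]
step 3: x^-=[-1.8205, -0.6938]  P^-=[0.4951 0.0252; 0.0252 0.3453]  S=[0.8263 0.0477; 0.0477 0.6152]  K=[0.6127 -0.0870; 0.1159 0.5482]  nu=[3.9348, 1.9218]  x^+=[0.4233, 0.8157]  P^+=[0.1853 -0.0197; -0.0197 0.1433]
step 4: x^-=[0.6291, 0.6450]  P^-=[0.4892 0.0252; 0.0252 0.3440]  S=[0.8203 0.0479; 0.0479 0.6139]  K=[0.6100 -0.0863; 0.1162 0.5473]  nu=[-4.6297, 1.9579]  x^+=[-2.3641, 1.1786]  P^+=[0.1844 -0.0195; -0.0195 0.1430]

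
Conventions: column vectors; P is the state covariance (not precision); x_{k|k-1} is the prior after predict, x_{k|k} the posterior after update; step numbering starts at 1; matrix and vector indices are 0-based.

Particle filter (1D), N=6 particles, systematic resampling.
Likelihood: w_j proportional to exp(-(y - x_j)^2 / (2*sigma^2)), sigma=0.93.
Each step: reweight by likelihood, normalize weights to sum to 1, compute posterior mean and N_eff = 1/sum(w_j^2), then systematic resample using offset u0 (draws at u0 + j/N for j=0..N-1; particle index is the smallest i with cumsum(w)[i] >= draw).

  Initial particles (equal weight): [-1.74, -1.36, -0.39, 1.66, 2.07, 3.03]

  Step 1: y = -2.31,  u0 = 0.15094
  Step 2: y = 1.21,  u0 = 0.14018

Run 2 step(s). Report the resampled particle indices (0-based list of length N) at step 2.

step 1: w=[0.5378, 0.3851, 0.0770, 0.0001, 0.0000, 0.0000]  mean=-1.4894  Neff=2.2550  idx=[0, 0, 0, 1, 1, 2]
step 2: w=[0.0224, 0.0224, 0.0224, 0.0754, 0.0754, 0.7818]  mean=-0.6272  Neff=1.6022  idx=[3, 5, 5, 5, 5, 5]

resampled_idx = [3, 5, 5, 5, 5, 5]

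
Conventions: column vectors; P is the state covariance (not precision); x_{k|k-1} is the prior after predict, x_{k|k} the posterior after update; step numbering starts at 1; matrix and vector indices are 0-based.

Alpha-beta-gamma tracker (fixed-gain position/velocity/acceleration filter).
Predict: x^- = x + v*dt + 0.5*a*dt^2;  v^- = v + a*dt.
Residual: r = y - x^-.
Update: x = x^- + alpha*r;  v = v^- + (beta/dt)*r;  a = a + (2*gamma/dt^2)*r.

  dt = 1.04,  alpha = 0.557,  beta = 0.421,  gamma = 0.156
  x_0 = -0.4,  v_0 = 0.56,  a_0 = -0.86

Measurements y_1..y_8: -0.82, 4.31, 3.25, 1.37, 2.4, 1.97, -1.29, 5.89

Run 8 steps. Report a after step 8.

a_post = 1.3952

step 1: x_pred=-0.2827  r=-0.5373  x^+=-0.5820  v^+=-0.5519  a^+=-1.0150
step 2: x_pred=-1.7049  r=6.0149  x^+=1.6454  v^+=0.8274  a^+=0.7201
step 3: x_pred=2.8953  r=0.3547  x^+=3.0929  v^+=1.7198  a^+=0.8224
step 4: x_pred=5.3262  r=-3.9562  x^+=3.1226  v^+=0.9736  a^+=-0.3188
step 5: x_pred=3.9627  r=-1.5627  x^+=3.0923  v^+=0.0094  a^+=-0.7696
step 6: x_pred=2.6859  r=-0.7159  x^+=2.2871  v^+=-1.0808  a^+=-0.9761
step 7: x_pred=0.6352  r=-1.9252  x^+=-0.4371  v^+=-2.8753  a^+=-1.5315
step 8: x_pred=-4.2556  r=10.1456  x^+=1.3955  v^+=-0.3610  a^+=1.3952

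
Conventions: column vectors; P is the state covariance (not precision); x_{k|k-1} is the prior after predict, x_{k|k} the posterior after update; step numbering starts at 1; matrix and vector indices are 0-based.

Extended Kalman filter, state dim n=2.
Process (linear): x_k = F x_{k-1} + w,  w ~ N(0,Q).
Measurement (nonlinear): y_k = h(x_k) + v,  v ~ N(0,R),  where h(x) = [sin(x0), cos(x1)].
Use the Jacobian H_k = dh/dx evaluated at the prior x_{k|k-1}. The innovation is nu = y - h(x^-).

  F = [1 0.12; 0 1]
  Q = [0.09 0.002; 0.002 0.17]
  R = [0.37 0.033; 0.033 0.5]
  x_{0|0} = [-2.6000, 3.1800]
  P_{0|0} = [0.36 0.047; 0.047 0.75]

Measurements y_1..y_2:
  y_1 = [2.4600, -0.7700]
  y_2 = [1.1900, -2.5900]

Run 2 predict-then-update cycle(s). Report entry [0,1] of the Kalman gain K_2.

K[0,1] = -0.0404

step 1: x^-=[-2.2184, 3.1800]  P^-=[0.4721 0.1390; 0.1390 0.9200]  H_jac=[-0.6033 0.0000; 0.0000 0.0384]  S=[0.5418 0.0298; 0.0298 0.5014]  K=[-0.5279 0.0420; -0.1592 0.0799]  nu=[3.2575, 0.2293]  x^+=[-3.9286, 2.6798]  P^+=[0.3215 0.0932; 0.0932 0.9038]
step 2: x^-=[-3.6070, 2.6798]  P^-=[0.4469 0.2037; 0.2037 1.0738]  H_jac=[-0.8936 0.0000; 0.0000 -0.4455]  S=[0.7269 0.1141; 0.1141 0.7131]  K=[-0.5431 -0.0404; -0.1489 -0.6470]  nu=[0.7412, -1.6947]  x^+=[-3.9411, 3.6660]  P^+=[0.2263 0.0855; 0.0855 0.7372]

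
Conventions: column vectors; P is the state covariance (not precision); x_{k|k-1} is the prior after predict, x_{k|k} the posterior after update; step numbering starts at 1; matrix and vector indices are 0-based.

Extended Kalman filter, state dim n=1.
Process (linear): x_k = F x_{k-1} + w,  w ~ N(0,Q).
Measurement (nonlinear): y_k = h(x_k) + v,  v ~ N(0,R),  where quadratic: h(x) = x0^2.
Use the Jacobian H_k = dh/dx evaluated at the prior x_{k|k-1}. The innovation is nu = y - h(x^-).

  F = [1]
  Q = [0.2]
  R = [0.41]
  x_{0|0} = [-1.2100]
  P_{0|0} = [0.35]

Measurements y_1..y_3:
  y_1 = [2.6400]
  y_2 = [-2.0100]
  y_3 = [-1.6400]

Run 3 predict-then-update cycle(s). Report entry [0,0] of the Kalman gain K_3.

step 1: x^-=[-1.2100]  P^-=[0.5500]  H_jac=[-2.4200]  S=[3.6310]  K=[-0.3666]  nu=[1.1759]  x^+=[-1.6410]  P^+=[0.0621]
step 2: x^-=[-1.6410]  P^-=[0.2621]  H_jac=[-3.2821]  S=[3.2334]  K=[-0.2661]  nu=[-4.7030]  x^+=[-0.3898]  P^+=[0.0332]
step 3: x^-=[-0.3898]  P^-=[0.2332]  H_jac=[-0.7796]  S=[0.5518]  K=[-0.3296]  nu=[-1.7919]  x^+=[0.2007]  P^+=[0.1733]

K[0,0] = -0.3296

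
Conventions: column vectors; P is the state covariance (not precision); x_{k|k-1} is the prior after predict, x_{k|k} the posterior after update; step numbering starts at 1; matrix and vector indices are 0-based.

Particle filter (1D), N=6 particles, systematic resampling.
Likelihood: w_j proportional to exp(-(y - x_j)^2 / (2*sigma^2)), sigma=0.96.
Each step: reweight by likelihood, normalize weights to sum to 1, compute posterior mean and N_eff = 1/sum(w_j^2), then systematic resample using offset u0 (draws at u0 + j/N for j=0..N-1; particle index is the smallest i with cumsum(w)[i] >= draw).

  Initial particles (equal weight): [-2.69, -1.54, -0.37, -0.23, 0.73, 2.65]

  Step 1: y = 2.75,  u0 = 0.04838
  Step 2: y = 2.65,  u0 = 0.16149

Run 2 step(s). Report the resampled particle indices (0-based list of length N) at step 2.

step 1: w=[0.0000, 0.0000, 0.0046, 0.0072, 0.0978, 0.8903]  mean=2.4274  Neff=1.2463  idx=[4, 5, 5, 5, 5, 5]
step 2: w=[0.0264, 0.1947, 0.1947, 0.1947, 0.1947, 0.1947]  mean=2.5994  Neff=5.2551  idx=[1, 2, 3, 4, 5, 5]

resampled_idx = [1, 2, 3, 4, 5, 5]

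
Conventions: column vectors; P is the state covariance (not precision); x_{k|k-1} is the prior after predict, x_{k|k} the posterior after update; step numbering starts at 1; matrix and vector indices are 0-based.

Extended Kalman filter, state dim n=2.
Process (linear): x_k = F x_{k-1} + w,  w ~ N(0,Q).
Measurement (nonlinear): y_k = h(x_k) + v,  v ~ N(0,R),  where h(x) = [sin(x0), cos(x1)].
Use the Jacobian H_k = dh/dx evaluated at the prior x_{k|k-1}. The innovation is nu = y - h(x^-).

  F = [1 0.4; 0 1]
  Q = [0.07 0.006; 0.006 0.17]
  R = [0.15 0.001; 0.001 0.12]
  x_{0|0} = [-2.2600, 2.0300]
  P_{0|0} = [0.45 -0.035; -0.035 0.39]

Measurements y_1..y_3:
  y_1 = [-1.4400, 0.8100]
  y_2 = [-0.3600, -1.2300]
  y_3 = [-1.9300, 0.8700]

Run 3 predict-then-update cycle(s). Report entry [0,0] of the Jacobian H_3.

step 1: x^-=[-1.4480, 2.0300]  P^-=[0.5544 0.1270; 0.1270 0.5600]  H_jac=[0.1225 0.0000; 0.0000 -0.8964]  S=[0.1583 -0.0129; -0.0129 0.5700]  K=[0.4134 -0.1903; 0.0263 -0.8801]  nu=[-0.4475, 1.2532]  x^+=[-1.8715, 0.9153]  P^+=[0.5047 0.0250; 0.0250 0.1178]
step 2: x^-=[-1.5054, 0.9153]  P^-=[0.6135 0.0781; 0.0781 0.2878]  H_jac=[0.0653 0.0000; 0.0000 -0.7927]  S=[0.1526 -0.0030; -0.0030 0.3008]  K=[0.2585 -0.2033; 0.0183 -0.7581]  nu=[0.6379, -1.8396]  x^+=[-0.9666, 2.3216]  P^+=[0.5906 0.0304; 0.0304 0.1147]
step 3: x^-=[-0.0380, 2.3216]  P^-=[0.7033 0.0823; 0.0823 0.2847]  H_jac=[0.9993 0.0000; 0.0000 -0.7312]  S=[0.8523 -0.0592; -0.0592 0.2722]  K=[0.8216 -0.0426; 0.0441 -0.7552]  nu=[-1.8920, 1.5522]  x^+=[-1.6587, 1.0659]  P^+=[0.1233 0.0059; 0.0059 0.1239]

H_jac[0,0] = 0.9993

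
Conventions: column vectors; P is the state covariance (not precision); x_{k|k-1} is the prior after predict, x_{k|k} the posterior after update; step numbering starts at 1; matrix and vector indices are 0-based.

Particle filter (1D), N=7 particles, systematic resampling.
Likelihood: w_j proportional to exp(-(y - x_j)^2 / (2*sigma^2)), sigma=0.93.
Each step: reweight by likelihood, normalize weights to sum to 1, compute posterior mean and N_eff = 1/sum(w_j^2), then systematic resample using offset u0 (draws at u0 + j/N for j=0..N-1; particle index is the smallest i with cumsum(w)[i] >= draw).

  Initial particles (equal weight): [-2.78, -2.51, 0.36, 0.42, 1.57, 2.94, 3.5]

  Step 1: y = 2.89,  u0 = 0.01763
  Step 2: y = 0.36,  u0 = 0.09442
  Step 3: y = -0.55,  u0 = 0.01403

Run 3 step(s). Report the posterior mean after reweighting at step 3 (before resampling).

step 1: w=[0.0000, 0.0000, 0.0111, 0.0132, 0.1642, 0.4489, 0.3626]  mean=2.8561  Neff=2.7759  idx=[3, 4, 5, 5, 5, 6, 6]
step 2: w=[0.6664, 0.2864, 0.0142, 0.0142, 0.0142, 0.0022, 0.0022]  mean=0.8708  Neff=1.8985  idx=[0, 0, 0, 0, 0, 1, 1]
step 3: w=[0.1902, 0.1902, 0.1902, 0.1902, 0.1902, 0.0244, 0.0244]  mean=0.4761  Neff=5.4898  idx=[0, 0, 1, 2, 3, 3, 4]

post_mean = 0.4761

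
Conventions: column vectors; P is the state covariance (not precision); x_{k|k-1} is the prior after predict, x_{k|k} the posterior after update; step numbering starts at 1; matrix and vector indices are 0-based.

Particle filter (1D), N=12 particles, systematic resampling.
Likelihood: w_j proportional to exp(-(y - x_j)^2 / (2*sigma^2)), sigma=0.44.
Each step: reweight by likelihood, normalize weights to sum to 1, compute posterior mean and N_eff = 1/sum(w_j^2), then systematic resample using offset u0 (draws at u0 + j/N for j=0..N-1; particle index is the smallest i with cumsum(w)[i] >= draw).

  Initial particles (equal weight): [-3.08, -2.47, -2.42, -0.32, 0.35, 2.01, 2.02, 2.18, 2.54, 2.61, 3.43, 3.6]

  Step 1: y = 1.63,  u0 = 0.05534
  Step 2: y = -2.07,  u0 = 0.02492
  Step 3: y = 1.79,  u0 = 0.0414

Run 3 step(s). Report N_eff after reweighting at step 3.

N_eff = 11.9996

step 1: w=[0.0000, 0.0000, 0.0000, 0.0000, 0.0071, 0.3379, 0.3313, 0.2246, 0.0578, 0.0411, 0.0001, 0.0000]  mean=2.0951  Neff=3.5782  idx=[5, 5, 5, 5, 6, 6, 6, 6, 7, 7, 7, 9]
step 2: w=[0.1367, 0.1367, 0.1367, 0.1367, 0.1107, 0.1107, 0.1107, 0.1107, 0.0035, 0.0035, 0.0035, 0.0000]  mean=2.0162  Neff=8.0803  idx=[0, 0, 1, 2, 2, 3, 3, 4, 5, 6, 6, 7]
step 3: w=[0.0837, 0.0837, 0.0837, 0.0837, 0.0837, 0.0837, 0.0837, 0.0828, 0.0828, 0.0828, 0.0828, 0.0828]  mean=2.0141  Neff=11.9996  idx=[0, 1, 2, 3, 4, 5, 6, 7, 8, 9, 10, 11]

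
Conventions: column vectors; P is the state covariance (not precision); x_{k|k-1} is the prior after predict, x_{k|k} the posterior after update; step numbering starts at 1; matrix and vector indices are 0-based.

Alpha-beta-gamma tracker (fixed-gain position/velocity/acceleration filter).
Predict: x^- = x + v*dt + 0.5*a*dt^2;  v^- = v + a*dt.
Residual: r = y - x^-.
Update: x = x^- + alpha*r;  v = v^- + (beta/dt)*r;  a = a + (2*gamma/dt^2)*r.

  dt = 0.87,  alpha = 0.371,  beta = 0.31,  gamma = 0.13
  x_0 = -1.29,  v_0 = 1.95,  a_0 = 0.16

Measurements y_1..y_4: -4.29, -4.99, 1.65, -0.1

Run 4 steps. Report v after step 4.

v_post = -0.3710

step 1: x_pred=0.4671  r=-4.7571  x^+=-1.2978  v^+=0.3942  a^+=-1.4741
step 2: x_pred=-1.5128  r=-3.4772  x^+=-2.8028  v^+=-2.1273  a^+=-2.6685
step 3: x_pred=-5.6635  r=7.3135  x^+=-2.9502  v^+=-1.8430  a^+=-0.1563
step 4: x_pred=-4.6127  r=4.5127  x^+=-2.9385  v^+=-0.3710  a^+=1.3938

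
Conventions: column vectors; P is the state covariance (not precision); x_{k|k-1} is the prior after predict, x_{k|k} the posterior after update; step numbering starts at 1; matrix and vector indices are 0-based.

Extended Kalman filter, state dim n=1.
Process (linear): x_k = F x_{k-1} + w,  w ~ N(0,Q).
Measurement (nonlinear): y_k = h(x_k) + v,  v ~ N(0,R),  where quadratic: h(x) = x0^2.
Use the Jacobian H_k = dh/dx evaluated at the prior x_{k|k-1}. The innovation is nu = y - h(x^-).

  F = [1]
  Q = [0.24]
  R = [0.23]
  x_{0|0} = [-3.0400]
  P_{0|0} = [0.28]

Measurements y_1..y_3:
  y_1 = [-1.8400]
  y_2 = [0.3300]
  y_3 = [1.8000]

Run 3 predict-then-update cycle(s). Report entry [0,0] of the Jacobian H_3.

step 1: x^-=[-3.0400]  P^-=[0.5200]  H_jac=[-6.0800]  S=[19.4525]  K=[-0.1625]  nu=[-11.0816]  x^+=[-1.2389]  P^+=[0.0061]
step 2: x^-=[-1.2389]  P^-=[0.2461]  H_jac=[-2.4778]  S=[1.7413]  K=[-0.3503]  nu=[-1.2049]  x^+=[-0.8169]  P^+=[0.0325]
step 3: x^-=[-0.8169]  P^-=[0.2725]  H_jac=[-1.6337]  S=[0.9574]  K=[-0.4650]  nu=[1.1327]  x^+=[-1.3436]  P^+=[0.0655]

H_jac[0,0] = -1.6337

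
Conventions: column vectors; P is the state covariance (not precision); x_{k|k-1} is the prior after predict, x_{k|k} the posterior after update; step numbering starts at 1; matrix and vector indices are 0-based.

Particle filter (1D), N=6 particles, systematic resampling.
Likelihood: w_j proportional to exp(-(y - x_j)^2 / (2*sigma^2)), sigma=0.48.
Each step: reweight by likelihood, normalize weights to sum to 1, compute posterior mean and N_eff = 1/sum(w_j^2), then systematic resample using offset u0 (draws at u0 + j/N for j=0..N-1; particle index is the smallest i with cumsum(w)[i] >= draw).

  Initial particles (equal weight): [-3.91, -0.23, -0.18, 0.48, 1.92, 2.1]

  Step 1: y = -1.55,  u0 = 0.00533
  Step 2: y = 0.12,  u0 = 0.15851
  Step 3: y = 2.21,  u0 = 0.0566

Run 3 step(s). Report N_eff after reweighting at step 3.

step 1: w=[0.0001, 0.5705, 0.4261, 0.0033, 0.0000, 0.0000]  mean=-0.2069  Neff=1.9723  idx=[1, 1, 1, 1, 2, 2]
step 2: w=[0.1627, 0.1627, 0.1627, 0.1627, 0.1746, 0.1746]  mean=-0.2125  Neff=5.9932  idx=[0, 1, 3, 4, 4, 5]
step 3: w=[0.1240, 0.1240, 0.1240, 0.2094, 0.2094, 0.2094]  mean=-0.1986  Neff=5.6304  idx=[0, 1, 3, 3, 4, 5]

N_eff = 5.6304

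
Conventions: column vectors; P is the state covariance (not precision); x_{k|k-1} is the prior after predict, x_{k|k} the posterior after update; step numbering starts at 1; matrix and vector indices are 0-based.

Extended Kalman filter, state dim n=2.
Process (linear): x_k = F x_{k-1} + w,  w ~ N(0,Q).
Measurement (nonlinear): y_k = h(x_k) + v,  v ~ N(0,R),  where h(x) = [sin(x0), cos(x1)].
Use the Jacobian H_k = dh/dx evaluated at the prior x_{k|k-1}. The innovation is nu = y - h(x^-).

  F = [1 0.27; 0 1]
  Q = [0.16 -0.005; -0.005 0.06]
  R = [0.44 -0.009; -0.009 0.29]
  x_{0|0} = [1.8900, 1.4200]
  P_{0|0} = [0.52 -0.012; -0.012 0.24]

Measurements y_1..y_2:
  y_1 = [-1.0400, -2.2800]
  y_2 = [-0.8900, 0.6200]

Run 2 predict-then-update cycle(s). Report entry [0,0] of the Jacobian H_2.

H_jac[0,0] = -0.4485

step 1: x^-=[2.2734, 1.4200]  P^-=[0.6910 0.0478; 0.0478 0.3000]  H_jac=[-0.6462 0.0000; 0.0000 -0.9887]  S=[0.7286 0.0215; 0.0215 0.5832]  K=[-0.6112 -0.0585; -0.0274 -0.5075]  nu=[-1.8032, -2.4302]  x^+=[3.5175, 2.7028]  P^+=[0.4153 0.0116; 0.0116 0.1486]
step 2: x^-=[4.2473, 2.7028]  P^-=[0.5924 0.0467; 0.0467 0.2086]  H_jac=[-0.4485 0.0000; 0.0000 -0.4248]  S=[0.5592 -0.0001; -0.0001 0.3277]  K=[-0.4752 -0.0607; -0.0375 -0.2705]  nu=[0.0038, 1.5253]  x^+=[4.1529, 2.2901]  P^+=[0.4650 0.0314; 0.0314 0.1839]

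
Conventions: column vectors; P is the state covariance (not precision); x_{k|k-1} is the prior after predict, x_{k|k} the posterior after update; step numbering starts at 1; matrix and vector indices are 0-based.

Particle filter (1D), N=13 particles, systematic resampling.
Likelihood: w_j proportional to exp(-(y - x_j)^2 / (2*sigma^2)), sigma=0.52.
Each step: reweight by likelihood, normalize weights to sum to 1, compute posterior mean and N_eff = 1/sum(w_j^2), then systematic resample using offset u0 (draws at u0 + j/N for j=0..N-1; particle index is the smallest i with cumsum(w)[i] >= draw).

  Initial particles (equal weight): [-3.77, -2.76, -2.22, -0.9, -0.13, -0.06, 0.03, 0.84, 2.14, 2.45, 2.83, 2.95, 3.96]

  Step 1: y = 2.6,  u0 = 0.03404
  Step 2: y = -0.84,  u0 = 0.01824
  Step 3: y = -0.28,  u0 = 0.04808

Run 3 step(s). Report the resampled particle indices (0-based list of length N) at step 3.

resampled_idx = [0, 1, 2, 3, 4, 5, 6, 7, 8, 9, 10, 11, 12]

step 1: w=[0.0000, 0.0000, 0.0000, 0.0000, 0.0000, 0.0000, 0.0000, 0.0010, 0.2003, 0.2842, 0.2686, 0.2362, 0.0097]  mean=2.6212  Neff=4.0170  idx=[8, 8, 8, 9, 9, 9, 10, 10, 10, 10, 11, 11, 11]
step 2: w=[0.3243, 0.3243, 0.3243, 0.0089, 0.0089, 0.0089, 0.0001, 0.0001, 0.0001, 0.0001, 0.0000, 0.0000, 0.0000]  mean=2.1485  Neff=3.1667  idx=[0, 0, 0, 0, 1, 1, 1, 1, 1, 2, 2, 2, 2]
step 3: w=[0.0769, 0.0769, 0.0769, 0.0769, 0.0769, 0.0769, 0.0769, 0.0769, 0.0769, 0.0769, 0.0769, 0.0769, 0.0769]  mean=2.1400  Neff=13.0000  idx=[0, 1, 2, 3, 4, 5, 6, 7, 8, 9, 10, 11, 12]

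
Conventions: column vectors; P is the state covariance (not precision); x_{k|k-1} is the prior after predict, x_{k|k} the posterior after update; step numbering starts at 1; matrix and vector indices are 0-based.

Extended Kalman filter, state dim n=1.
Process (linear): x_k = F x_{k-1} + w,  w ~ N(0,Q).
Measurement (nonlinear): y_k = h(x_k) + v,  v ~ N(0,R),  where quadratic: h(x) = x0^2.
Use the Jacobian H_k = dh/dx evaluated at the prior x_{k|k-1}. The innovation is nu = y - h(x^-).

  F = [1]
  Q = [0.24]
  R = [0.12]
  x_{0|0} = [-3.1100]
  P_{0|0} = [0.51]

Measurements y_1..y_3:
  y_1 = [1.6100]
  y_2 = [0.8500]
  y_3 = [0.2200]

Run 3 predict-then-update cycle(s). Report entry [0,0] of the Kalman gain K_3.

K[0,0] = -0.3934

step 1: x^-=[-3.1100]  P^-=[0.7500]  H_jac=[-6.2200]  S=[29.1363]  K=[-0.1601]  nu=[-8.0621]  x^+=[-1.8192]  P^+=[0.0031]
step 2: x^-=[-1.8192]  P^-=[0.2431]  H_jac=[-3.6384]  S=[3.3379]  K=[-0.2650]  nu=[-2.4594]  x^+=[-1.1675]  P^+=[0.0087]
step 3: x^-=[-1.1675]  P^-=[0.2487]  H_jac=[-2.3350]  S=[1.4762]  K=[-0.3934]  nu=[-1.1431]  x^+=[-0.7178]  P^+=[0.0202]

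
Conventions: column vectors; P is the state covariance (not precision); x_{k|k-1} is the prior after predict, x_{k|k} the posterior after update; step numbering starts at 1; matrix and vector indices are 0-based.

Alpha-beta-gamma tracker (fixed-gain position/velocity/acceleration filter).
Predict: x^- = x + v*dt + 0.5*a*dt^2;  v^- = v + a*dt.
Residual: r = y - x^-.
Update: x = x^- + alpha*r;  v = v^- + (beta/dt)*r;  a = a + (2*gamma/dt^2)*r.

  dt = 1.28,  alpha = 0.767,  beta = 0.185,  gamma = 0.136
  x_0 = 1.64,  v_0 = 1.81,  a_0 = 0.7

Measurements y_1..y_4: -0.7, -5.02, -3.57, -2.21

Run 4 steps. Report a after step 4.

step 1: x_pred=4.5302  r=-5.2302  x^+=0.5186  v^+=1.9501  a^+=-0.1683
step 2: x_pred=2.8769  r=-7.8969  x^+=-3.1800  v^+=0.5933  a^+=-1.4793
step 3: x_pred=-3.6325  r=0.0625  x^+=-3.5846  v^+=-1.2912  a^+=-1.4689
step 4: x_pred=-6.4406  r=4.2306  x^+=-3.1957  v^+=-2.5600  a^+=-0.7666

a_post = -0.7666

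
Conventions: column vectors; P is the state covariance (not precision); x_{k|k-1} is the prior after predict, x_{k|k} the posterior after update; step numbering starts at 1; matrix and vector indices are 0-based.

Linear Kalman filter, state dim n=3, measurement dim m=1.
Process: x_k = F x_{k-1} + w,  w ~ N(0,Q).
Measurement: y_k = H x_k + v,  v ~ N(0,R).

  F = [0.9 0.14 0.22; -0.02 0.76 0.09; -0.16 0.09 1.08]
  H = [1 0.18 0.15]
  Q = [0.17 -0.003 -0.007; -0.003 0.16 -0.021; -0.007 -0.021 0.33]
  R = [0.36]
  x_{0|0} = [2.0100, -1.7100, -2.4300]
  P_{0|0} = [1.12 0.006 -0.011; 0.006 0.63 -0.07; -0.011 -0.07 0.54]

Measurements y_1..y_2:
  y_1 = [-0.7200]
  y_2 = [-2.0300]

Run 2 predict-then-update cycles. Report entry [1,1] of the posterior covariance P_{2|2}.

step 1: x^-=[1.0350, -1.5585, -3.0999]  P^-=[1.1085 0.0452 -0.0540; 0.0452 0.5190 0.0198; -0.0540 0.0198 0.9837]  S=[1.5086]  K=[0.7348; 0.0939; 0.0644]  nu=[-1.0095]  x^+=[0.2932, -1.6533, -3.1649]  P^+=[0.2939 -0.0588 -0.1253; -0.0588 0.5057 0.0107; -0.1253 0.0107 0.9774]
step 2: x^-=[-0.6638, -1.5472, -3.6138]  P^-=[0.4015 0.0171 0.0702; 0.0171 0.4638 0.1302; 0.0702 0.1302 1.5287]  S=[0.8452]  K=[0.4911; 0.1421; 0.3821]  nu=[-0.5456]  x^+=[-0.9318, -1.6247, -3.8223]  P^+=[0.1976 -0.0419 -0.0884; -0.0419 0.4468 0.0843; -0.0884 0.0843 1.4053]

P_post[1,1] = 0.4468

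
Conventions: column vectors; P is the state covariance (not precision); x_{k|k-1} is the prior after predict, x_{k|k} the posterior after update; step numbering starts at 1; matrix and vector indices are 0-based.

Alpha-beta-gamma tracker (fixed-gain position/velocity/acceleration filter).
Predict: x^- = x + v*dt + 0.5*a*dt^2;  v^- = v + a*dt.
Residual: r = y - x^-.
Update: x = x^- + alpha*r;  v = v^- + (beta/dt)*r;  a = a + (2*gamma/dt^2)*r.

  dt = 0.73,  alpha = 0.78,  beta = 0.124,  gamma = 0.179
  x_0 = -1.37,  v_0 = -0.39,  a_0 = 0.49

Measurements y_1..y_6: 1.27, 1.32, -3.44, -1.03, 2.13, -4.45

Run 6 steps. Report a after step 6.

a_post = -3.9347

step 1: x_pred=-1.5241  r=2.7941  x^+=0.6553  v^+=0.4423  a^+=2.3671
step 2: x_pred=1.6089  r=-0.2889  x^+=1.3836  v^+=2.1212  a^+=2.1730
step 3: x_pred=3.5111  r=-6.9511  x^+=-1.9108  v^+=2.5268  a^+=-2.4967
step 4: x_pred=-0.7314  r=-0.2986  x^+=-0.9643  v^+=0.6535  a^+=-2.6972
step 5: x_pred=-1.2059  r=3.3359  x^+=1.3961  v^+=-0.7488  a^+=-0.4562
step 6: x_pred=0.7279  r=-5.1779  x^+=-3.3109  v^+=-1.9614  a^+=-3.9347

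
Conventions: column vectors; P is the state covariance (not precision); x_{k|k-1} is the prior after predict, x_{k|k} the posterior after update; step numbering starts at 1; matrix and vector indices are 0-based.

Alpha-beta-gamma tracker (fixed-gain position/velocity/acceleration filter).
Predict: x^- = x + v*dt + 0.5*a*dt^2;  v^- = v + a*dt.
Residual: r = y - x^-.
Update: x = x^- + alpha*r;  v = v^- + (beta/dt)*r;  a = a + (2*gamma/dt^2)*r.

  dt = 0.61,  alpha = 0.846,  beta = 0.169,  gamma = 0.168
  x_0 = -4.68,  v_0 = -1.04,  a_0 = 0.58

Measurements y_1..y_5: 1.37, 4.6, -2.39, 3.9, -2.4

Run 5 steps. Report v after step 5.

v_post = 2.6863

step 1: x_pred=-5.2065  r=6.5765  x^+=0.3572  v^+=1.1358  a^+=6.5185
step 2: x_pred=2.2628  r=2.3372  x^+=4.2401  v^+=5.7596  a^+=8.6289
step 3: x_pred=9.3588  r=-11.7488  x^+=-0.5807  v^+=7.7682  a^+=-1.9801
step 4: x_pred=3.7895  r=0.1105  x^+=3.8830  v^+=6.5909  a^+=-1.8803
step 5: x_pred=7.5536  r=-9.9536  x^+=-0.8671  v^+=2.6863  a^+=-10.8683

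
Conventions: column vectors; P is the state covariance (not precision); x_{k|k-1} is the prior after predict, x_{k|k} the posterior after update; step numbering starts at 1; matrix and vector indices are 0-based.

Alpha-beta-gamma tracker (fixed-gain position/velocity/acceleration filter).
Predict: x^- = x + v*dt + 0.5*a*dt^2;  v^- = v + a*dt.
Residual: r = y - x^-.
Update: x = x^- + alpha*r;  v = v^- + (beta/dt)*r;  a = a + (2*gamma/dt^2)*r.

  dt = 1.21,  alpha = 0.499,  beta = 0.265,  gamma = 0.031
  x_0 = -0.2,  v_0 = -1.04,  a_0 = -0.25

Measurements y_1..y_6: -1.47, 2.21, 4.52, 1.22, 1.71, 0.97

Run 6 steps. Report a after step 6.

a_post = 0.0044

step 1: x_pred=-1.6414  r=0.1714  x^+=-1.5559  v^+=-1.3050  a^+=-0.2427
step 2: x_pred=-3.3126  r=5.5226  x^+=-0.5568  v^+=-0.3892  a^+=-0.0089
step 3: x_pred=-1.0342  r=5.5542  x^+=1.7373  v^+=0.8165  a^+=0.2263
step 4: x_pred=2.8910  r=-1.6710  x^+=2.0572  v^+=0.7244  a^+=0.1556
step 5: x_pred=3.0476  r=-1.3376  x^+=2.3801  v^+=0.6197  a^+=0.0989
step 6: x_pred=3.2024  r=-2.2324  x^+=2.0884  v^+=0.2505  a^+=0.0044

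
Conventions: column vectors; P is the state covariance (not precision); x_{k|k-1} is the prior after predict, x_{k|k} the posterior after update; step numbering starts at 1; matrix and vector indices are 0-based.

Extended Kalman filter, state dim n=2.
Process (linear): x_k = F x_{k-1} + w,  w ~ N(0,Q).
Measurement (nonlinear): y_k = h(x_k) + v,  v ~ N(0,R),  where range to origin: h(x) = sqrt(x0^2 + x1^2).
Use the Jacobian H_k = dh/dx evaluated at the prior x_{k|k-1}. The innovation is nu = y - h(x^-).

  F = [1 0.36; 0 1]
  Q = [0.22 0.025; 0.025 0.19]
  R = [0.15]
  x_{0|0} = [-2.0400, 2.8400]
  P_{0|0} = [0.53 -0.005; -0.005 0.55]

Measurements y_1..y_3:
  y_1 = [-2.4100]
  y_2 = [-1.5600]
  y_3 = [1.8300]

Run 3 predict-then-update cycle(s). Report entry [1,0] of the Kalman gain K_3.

step 1: x^-=[-1.0176, 2.8400]  P^-=[0.8177 0.2180; 0.2180 0.7400]  H_jac=[-0.3373 0.9414]  S=[0.7604]  K=[-0.0928; 0.8194]  nu=[-5.4268]  x^+=[-0.5138, -1.6070]  P^+=[0.8111 0.2758; 0.2758 0.2294]
step 2: x^-=[-1.0923, -1.6070]  P^-=[1.2595 0.3834; 0.3834 0.4194]  H_jac=[-0.5622 -0.8270]  S=[1.1914]  K=[-0.8604; -0.4720]  nu=[-3.5031]  x^+=[1.9218, 0.0467]  P^+=[0.3774 -0.1005; -0.1005 0.1539]
step 3: x^-=[1.9386, 0.0467]  P^-=[0.5450 -0.0201; -0.0201 0.3439]  H_jac=[0.9997 0.0241]  S=[0.6939]  K=[0.7845; -0.0170]  nu=[-0.1092]  x^+=[1.8530, 0.0485]  P^+=[0.1180 -0.0108; -0.0108 0.3437]

K[1,0] = -0.0170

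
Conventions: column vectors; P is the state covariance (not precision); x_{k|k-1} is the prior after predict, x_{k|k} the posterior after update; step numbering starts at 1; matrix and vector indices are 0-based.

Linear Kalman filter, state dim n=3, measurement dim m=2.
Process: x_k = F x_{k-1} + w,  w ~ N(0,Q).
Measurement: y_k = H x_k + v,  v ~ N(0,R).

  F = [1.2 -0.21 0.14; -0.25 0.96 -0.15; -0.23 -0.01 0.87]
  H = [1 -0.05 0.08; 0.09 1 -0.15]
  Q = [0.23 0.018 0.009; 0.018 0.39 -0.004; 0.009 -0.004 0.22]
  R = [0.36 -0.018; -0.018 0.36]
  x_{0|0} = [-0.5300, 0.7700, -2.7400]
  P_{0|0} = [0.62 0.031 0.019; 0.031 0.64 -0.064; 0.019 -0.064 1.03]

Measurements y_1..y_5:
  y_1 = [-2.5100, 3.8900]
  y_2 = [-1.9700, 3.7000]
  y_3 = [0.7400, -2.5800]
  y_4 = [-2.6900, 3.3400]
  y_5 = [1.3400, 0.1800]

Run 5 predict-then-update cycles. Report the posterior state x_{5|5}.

x_post = [-0.2641, 0.9716, 0.6836]

step 1: x^-=[-1.1813, 1.2827, -2.2696]  P^-=[1.1657 -0.2960 -0.0032; -0.2960 1.0467 -0.1727; -0.0032 -0.1727 1.0261]  S=[1.5654 -0.2871; -0.2871 1.4379]  K=[0.7574 0.0186; -0.1017 0.7072; 0.0148 -0.2244]  nu=[-1.0830, 2.3732]  x^+=[-1.9573, 3.0710, -2.8181]  P^+=[0.2753 -0.0412 -0.0634; -0.0412 0.2702 0.0674; -0.0634 0.0674 0.9515]
step 2: x^-=[-3.3882, 3.8602, -2.0323]  P^-=[0.6526 -0.1639 -0.0286; -0.1639 0.6733 -0.0380; -0.0286 -0.0380 0.9788]  S=[1.0326 -0.1671; -0.1671 1.0432]  K=[0.6386 0.0056; -0.0937 0.6217; 0.0215 -0.1761]  nu=[1.7738, -0.1601]  x^+=[-2.2564, 3.5945, -1.9660]  P^+=[0.2326 -0.0395 -0.0605; -0.0395 0.2416 0.0833; -0.0605 0.0833 0.9447]
step 3: x^-=[-3.7378, 4.3097, -1.2274]  P^-=[0.5889 -0.1411 -0.0176; -0.1411 0.6388 -0.0268; -0.0176 -0.0268 0.9699]  S=[0.9682 -0.1488; -0.1488 1.0085]  K=[0.6150 0.0061; -0.0868 0.6120; 0.0377 -0.1668]  nu=[4.7915, -6.7375]  x^+=[-0.8319, -0.2296, 0.0771]  P^+=[0.2238 -0.0372 -0.0543; -0.0372 0.2380 0.0849; -0.0543 0.0849 0.9386]
step 4: x^-=[-0.9393, -0.0240, 0.2607]  P^-=[0.5766 -0.1358 -0.0098; -0.1358 0.6337 -0.0268; -0.0098 -0.0268 0.9624]  S=[0.9566 -0.1455; -0.1455 1.0039]  K=[0.6100 0.0063; -0.0844 0.6108; 0.0466 -0.1646]  nu=[-1.7728, 3.4876]  x^+=[-1.9988, 2.2561, -0.3959]  P^+=[0.2217 -0.0363 -0.0505; -0.0363 0.2373 0.0841; -0.0505 0.0841 0.9309]
step 5: x^-=[-2.9278, 2.7250, 0.0927]  P^-=[0.5743 -0.1348 -0.0063; -0.1348 0.6329 -0.0275; -0.0063 -0.0275 0.9549]  S=[0.9547 -0.1451; -0.1451 1.0032]  K=[0.6091 0.0062; -0.0838 0.6108; 0.0501 -0.1635]  nu=[4.3966, -2.2676]  x^+=[-0.2641, 0.9716, 0.6836]  P^+=[0.2212 -0.0360 -0.0487; -0.0360 0.2371 0.0831; -0.0487 0.0831 0.9233]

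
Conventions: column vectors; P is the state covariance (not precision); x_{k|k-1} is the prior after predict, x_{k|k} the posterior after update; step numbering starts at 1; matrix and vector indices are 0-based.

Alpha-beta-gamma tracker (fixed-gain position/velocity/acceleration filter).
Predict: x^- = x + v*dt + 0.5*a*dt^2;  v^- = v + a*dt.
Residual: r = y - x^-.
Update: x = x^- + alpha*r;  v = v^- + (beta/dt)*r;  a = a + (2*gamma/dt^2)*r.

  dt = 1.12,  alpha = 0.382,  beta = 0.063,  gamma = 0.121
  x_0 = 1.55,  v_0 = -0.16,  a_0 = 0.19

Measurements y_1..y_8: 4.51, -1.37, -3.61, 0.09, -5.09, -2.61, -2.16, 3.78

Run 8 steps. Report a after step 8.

step 1: x_pred=1.4900  r=3.0200  x^+=2.6436  v^+=0.2227  a^+=0.7726
step 2: x_pred=3.3776  r=-4.7476  x^+=1.5640  v^+=0.8210  a^+=-0.1433
step 3: x_pred=2.3936  r=-6.0036  x^+=0.1002  v^+=0.3228  a^+=-1.3015
step 4: x_pred=-0.3545  r=0.4445  x^+=-0.1847  v^+=-1.1099  a^+=-1.2158
step 5: x_pred=-2.1903  r=-2.8997  x^+=-3.2980  v^+=-2.6347  a^+=-1.7752
step 6: x_pred=-7.3622  r=4.7522  x^+=-5.5469  v^+=-4.3555  a^+=-0.8584
step 7: x_pred=-10.9634  r=8.8034  x^+=-7.6005  v^+=-4.8217  a^+=0.8400
step 8: x_pred=-12.4739  r=16.2539  x^+=-6.2649  v^+=-2.9666  a^+=3.9757

a_post = 3.9757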